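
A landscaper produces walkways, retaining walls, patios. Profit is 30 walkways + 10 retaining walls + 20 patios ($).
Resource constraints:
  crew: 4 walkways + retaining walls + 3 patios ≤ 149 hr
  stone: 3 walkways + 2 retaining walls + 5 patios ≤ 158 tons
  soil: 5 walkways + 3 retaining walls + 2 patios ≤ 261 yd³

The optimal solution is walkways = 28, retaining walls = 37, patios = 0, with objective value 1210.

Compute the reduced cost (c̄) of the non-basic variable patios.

Binding: crew and stone. Non-binding: soil (10 unused).
By complementary slackness, y = 0 for the non-binding constraint.
The binding rows give the dual system: 4·y_crew + 3·y_stone = 30 and 1·y_crew + 2·y_stone = 10.
→ y_crew = 6 and y_stone = 2.
Reduced cost of patios: c₃ − yᵀa₃ = 20 − (6·3 + 2·5) = 20 − 28 = -8.

-8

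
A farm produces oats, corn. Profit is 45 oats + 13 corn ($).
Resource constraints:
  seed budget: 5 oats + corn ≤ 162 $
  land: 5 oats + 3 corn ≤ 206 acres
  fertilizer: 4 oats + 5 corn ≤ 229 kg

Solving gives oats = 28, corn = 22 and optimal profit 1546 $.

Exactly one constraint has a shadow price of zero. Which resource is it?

fertilizer

seed budget: 162/162 (binding)
land: 206/206 (binding)
fertilizer: 222/229 (slack 7)
By complementary slackness, a constraint with positive slack has shadow price 0 → fertilizer.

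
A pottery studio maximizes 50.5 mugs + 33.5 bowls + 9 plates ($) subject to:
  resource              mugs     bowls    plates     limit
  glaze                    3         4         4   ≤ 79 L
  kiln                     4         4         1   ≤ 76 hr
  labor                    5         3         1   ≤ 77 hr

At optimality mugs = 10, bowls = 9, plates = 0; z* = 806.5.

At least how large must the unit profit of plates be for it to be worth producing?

10.5

Check each constraint at x*: glaze 66/79 (slack 13); kiln 76/76 (tight); labor 77/77 (tight).
Since glaze is not tight, its dual is 0.
The binding rows give the dual system: 4·y_kiln + 5·y_labor = 50.5 and 4·y_kiln + 3·y_labor = 33.5.
→ y_kiln = 2 and y_labor = 8.5.
plates enters the basis when its profit ≥ yᵀa₃ = 2·1 + 8.5·1 = 10.5.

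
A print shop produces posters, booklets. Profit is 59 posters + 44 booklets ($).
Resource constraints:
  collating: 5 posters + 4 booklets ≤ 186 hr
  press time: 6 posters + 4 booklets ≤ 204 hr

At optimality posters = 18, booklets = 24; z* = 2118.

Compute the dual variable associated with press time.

4

At the optimum: collating uses 186 of 186 (binding); press time uses 204 of 204 (binding).
Dual feasibility on the basic columns requires 5·y_collating + 6·y_press time = 59, 4·y_collating + 4·y_press time = 44.
Solving: y_collating = 7, y_press time = 4.
Shadow price of press time = 4.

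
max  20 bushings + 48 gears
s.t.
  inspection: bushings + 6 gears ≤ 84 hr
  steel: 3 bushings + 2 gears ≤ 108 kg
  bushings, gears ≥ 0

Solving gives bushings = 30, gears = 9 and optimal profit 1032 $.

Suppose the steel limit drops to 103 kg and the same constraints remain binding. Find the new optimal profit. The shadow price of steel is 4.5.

1009.5

Δb = -5, so new z* = 1032 + (4.5)·(-5) = 1032 − 22.5 = 1009.5.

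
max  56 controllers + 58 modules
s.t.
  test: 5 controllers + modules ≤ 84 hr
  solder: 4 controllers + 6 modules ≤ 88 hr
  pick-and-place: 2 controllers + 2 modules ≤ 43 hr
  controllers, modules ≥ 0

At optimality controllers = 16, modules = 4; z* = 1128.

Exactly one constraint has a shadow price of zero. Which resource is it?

pick-and-place

test: 84/84 (binding)
solder: 88/88 (binding)
pick-and-place: 40/43 (slack 3)
By complementary slackness, a constraint with positive slack has shadow price 0 → pick-and-place.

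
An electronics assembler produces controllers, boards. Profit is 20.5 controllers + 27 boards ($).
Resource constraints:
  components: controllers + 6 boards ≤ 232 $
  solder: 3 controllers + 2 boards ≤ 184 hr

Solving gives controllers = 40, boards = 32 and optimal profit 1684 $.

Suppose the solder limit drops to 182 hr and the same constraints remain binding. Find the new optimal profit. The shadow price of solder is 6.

1672

Δb = -2, so new z* = 1684 + (6)·(-2) = 1684 − 12 = 1672.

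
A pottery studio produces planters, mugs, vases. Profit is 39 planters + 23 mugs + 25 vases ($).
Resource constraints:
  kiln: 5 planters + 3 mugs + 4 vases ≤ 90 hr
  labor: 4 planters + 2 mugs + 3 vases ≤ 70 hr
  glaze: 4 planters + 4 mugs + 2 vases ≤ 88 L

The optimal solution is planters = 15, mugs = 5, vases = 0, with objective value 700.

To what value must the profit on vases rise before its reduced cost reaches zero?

31

At the optimum: kiln uses 90 of 90 (binding); labor uses 70 of 70 (binding); glaze uses 80 of 88 (slack = 8).
By complementary slackness, y = 0 for the non-binding constraint.
From A_Bᵀ y = c: 5·y_kiln + 4·y_labor = 39; 3·y_kiln + 2·y_labor = 23.
→ y_kiln = 7 and y_labor = 1.
vases enters the basis when its profit ≥ yᵀa₃ = 7·4 + 1·3 = 31.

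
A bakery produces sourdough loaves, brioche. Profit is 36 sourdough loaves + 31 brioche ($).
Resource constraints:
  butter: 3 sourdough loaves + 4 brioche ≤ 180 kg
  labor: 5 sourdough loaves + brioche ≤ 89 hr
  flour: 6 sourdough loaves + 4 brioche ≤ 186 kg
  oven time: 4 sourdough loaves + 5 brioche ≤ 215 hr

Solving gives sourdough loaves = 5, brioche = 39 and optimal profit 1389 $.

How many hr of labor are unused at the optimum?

25

labor used = 5·5 + 1·39 = 64; slack = 89 − 64 = 25.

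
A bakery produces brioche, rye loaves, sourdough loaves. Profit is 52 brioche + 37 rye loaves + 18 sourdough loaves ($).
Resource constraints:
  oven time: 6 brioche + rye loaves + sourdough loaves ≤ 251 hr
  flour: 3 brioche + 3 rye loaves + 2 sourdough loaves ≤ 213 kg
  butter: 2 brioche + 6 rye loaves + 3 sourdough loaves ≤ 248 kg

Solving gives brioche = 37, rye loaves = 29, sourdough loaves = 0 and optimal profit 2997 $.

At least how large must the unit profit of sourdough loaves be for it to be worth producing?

22

Check each constraint at x*: oven time 251/251 (tight); flour 198/213 (slack 15); butter 248/248 (tight).
By complementary slackness, y = 0 for the non-binding constraint.
Dual feasibility on the basic columns requires 6·y_oven time + 2·y_butter = 52, 1·y_oven time + 6·y_butter = 37.
→ y_oven time = 7 and y_butter = 5.
sourdough loaves enters the basis when its profit ≥ yᵀa₃ = 7·1 + 5·3 = 22.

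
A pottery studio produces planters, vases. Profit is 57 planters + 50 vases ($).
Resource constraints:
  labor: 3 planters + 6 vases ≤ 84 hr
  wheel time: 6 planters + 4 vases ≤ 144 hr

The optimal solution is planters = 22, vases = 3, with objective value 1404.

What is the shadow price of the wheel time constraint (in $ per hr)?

Check each constraint at x*: labor 84/84 (tight); wheel time 144/144 (tight).
The binding rows give the dual system: 3·y_labor + 6·y_wheel time = 57 and 6·y_labor + 4·y_wheel time = 50.
This yields shadow prices y_labor = 3, y_wheel time = 8.
Shadow price of wheel time = 8.

8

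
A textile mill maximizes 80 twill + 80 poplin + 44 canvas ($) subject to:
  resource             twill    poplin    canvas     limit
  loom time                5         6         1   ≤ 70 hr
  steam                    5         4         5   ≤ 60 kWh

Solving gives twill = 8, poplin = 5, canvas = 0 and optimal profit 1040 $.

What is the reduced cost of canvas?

-4

Check each constraint at x*: loom time 70/70 (tight); steam 60/60 (tight).
Dual feasibility on the basic columns requires 5·y_loom time + 5·y_steam = 80, 6·y_loom time + 4·y_steam = 80.
This yields shadow prices y_loom time = 8, y_steam = 8.
Reduced cost of canvas: c₃ − yᵀa₃ = 44 − (8·1 + 8·5) = 44 − 48 = -4.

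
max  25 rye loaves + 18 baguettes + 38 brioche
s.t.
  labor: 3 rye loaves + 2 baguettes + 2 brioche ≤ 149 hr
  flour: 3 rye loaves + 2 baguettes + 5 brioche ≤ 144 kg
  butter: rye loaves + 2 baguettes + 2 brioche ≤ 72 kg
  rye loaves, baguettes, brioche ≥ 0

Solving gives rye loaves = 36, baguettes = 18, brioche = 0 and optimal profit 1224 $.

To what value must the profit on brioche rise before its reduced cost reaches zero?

42

Binding: flour and butter. Non-binding: labor (5 unused).
By complementary slackness, y = 0 for the non-binding constraint.
The binding rows give the dual system: 3·y_flour + 1·y_butter = 25 and 2·y_flour + 2·y_butter = 18.
→ y_flour = 8 and y_butter = 1.
brioche enters the basis when its profit ≥ yᵀa₃ = 8·5 + 1·2 = 42.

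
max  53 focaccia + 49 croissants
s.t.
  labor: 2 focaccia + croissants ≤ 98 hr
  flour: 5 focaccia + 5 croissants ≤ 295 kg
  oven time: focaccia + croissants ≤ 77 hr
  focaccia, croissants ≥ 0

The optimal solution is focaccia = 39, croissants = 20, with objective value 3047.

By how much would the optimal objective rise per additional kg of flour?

9

At the optimum: labor uses 98 of 98 (binding); flour uses 295 of 295 (binding); oven time uses 59 of 77 (slack = 18).
Slack constraints have shadow price 0 (complementary slackness).
From A_Bᵀ y = c: 2·y_labor + 5·y_flour = 53; 1·y_labor + 5·y_flour = 49.
Solving: y_labor = 4, y_flour = 9.
Shadow price of flour = 9.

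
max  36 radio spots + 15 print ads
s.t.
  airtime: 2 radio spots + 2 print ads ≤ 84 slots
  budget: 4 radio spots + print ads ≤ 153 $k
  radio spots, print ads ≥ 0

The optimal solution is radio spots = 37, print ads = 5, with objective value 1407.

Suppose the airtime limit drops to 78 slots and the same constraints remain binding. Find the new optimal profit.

1383

Check each constraint at x*: airtime 84/84 (tight); budget 153/153 (tight).
From A_Bᵀ y = c: 2·y_airtime + 4·y_budget = 36; 2·y_airtime + 1·y_budget = 15.
→ y_airtime = 4 and y_budget = 7.
Δz = y_airtime·Δb = 4 × (-6) = -24, so new z* = 1407 − 24 = 1383.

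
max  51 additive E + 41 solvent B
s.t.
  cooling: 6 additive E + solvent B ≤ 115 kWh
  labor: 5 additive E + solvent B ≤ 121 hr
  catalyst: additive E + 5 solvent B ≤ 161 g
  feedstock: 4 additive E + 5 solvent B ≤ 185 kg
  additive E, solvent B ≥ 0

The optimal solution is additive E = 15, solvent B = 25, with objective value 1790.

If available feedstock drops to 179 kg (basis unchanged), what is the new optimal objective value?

Binding: cooling and feedstock. Non-binding: labor (21 unused), catalyst (21 unused).
Since labor, catalyst are not tight, their duals are 0.
Dual feasibility on the basic columns requires 6·y_cooling + 4·y_feedstock = 51, 1·y_cooling + 5·y_feedstock = 41.
→ y_cooling = 3.5 and y_feedstock = 7.5.
Δz = y_feedstock·Δb = 7.5 × (-6) = -45, so new z* = 1790 − 45 = 1745.

1745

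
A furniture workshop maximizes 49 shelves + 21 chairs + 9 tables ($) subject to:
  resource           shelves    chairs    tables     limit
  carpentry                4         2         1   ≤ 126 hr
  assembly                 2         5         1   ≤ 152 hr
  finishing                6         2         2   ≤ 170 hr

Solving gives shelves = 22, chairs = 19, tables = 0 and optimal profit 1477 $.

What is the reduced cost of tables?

Binding: carpentry and finishing. Non-binding: assembly (13 unused).
Slack constraints have shadow price 0 (complementary slackness).
From A_Bᵀ y = c: 4·y_carpentry + 6·y_finishing = 49; 2·y_carpentry + 2·y_finishing = 21.
Solving: y_carpentry = 7, y_finishing = 3.5.
Reduced cost of tables: c₃ − yᵀa₃ = 9 − (7·1 + 3.5·2) = 9 − 14 = -5.

-5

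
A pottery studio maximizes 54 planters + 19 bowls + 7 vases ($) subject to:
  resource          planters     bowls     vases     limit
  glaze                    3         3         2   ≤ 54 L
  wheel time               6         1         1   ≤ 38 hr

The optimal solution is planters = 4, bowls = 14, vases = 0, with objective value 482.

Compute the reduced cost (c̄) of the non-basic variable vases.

Both glaze and wheel time are binding at x*.
The binding rows give the dual system: 3·y_glaze + 6·y_wheel time = 54 and 3·y_glaze + 1·y_wheel time = 19.
This yields shadow prices y_glaze = 4, y_wheel time = 7.
Reduced cost of vases: c₃ − yᵀa₃ = 7 − (4·2 + 7·1) = 7 − 15 = -8.

-8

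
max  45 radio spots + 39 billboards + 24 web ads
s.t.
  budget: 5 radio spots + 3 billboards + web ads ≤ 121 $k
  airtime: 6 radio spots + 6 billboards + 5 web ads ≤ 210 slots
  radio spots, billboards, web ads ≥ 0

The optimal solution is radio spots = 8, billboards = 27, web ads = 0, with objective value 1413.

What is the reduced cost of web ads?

Both budget and airtime are binding at x*.
Dual feasibility on the basic columns requires 5·y_budget + 6·y_airtime = 45, 3·y_budget + 6·y_airtime = 39.
→ y_budget = 3 and y_airtime = 5.
Reduced cost of web ads: c₃ − yᵀa₃ = 24 − (3·1 + 5·5) = 24 − 28 = -4.

-4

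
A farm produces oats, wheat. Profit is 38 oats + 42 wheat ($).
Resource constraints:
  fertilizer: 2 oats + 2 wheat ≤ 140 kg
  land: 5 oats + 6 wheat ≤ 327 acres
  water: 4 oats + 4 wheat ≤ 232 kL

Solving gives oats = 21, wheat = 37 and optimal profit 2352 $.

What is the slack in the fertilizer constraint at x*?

fertilizer used = 2·21 + 2·37 = 116; slack = 140 − 116 = 24.

24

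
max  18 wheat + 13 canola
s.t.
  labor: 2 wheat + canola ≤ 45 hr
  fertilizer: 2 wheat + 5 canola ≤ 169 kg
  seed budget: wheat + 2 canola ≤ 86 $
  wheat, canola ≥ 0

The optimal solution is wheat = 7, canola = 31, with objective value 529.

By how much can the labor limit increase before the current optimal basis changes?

Binding constraints: labor, fertilizer. The basis is B = [[2,1],[2,5]] with det 8.
Per unit increase in labor, x* moves by d = (0.625, -0.25).
The basis stays optimal until canola reaches 0; allowable increase = 124 hr.

124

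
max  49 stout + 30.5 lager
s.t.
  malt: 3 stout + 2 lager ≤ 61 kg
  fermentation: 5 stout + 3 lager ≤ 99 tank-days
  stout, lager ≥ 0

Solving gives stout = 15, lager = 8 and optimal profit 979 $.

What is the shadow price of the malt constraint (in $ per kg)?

5.5

At the optimum: malt uses 61 of 61 (binding); fermentation uses 99 of 99 (binding).
The binding rows give the dual system: 3·y_malt + 5·y_fermentation = 49 and 2·y_malt + 3·y_fermentation = 30.5.
This yields shadow prices y_malt = 5.5, y_fermentation = 6.5.
Shadow price of malt = 5.5.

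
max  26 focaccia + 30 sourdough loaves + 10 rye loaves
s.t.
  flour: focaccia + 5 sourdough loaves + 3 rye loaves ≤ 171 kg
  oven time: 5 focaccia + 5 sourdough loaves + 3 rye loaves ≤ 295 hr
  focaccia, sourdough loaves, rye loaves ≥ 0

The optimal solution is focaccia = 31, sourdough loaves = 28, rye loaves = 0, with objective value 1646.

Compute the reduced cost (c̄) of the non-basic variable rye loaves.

Check each constraint at x*: flour 171/171 (tight); oven time 295/295 (tight).
The binding rows give the dual system: 1·y_flour + 5·y_oven time = 26 and 5·y_flour + 5·y_oven time = 30.
This yields shadow prices y_flour = 1, y_oven time = 5.
Reduced cost of rye loaves: c₃ − yᵀa₃ = 10 − (1·3 + 5·3) = 10 − 18 = -8.

-8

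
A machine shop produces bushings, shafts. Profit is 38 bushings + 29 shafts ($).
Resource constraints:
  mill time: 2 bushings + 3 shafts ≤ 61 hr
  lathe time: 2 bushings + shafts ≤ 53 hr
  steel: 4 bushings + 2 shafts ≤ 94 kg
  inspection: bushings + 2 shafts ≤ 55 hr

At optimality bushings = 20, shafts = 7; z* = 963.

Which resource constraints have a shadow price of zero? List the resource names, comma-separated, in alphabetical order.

mill time: 61/61 (binding)
lathe time: 47/53 (slack 6)
steel: 94/94 (binding)
inspection: 34/55 (slack 21)
By complementary slackness, a constraint with positive slack has shadow price 0 → inspection, lathe time.

inspection, lathe time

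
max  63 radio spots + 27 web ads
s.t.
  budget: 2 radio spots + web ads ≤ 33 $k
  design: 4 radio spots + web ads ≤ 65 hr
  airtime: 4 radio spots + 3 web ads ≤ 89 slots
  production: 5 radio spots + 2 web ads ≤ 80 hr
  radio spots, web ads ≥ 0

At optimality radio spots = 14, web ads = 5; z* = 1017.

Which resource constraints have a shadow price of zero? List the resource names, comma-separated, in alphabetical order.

airtime, design

budget: 33/33 (binding)
design: 61/65 (slack 4)
airtime: 71/89 (slack 18)
production: 80/80 (binding)
By complementary slackness, a constraint with positive slack has shadow price 0 → airtime, design.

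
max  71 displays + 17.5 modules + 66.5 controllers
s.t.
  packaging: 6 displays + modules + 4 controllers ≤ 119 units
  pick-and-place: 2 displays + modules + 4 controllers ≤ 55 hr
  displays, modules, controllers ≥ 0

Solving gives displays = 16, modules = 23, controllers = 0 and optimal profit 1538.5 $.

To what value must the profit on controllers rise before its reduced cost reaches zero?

70

Both packaging and pick-and-place are binding at x*.
Dual feasibility on the basic columns requires 6·y_packaging + 2·y_pick-and-place = 71, 1·y_packaging + 1·y_pick-and-place = 17.5.
Solving: y_packaging = 9, y_pick-and-place = 8.5.
controllers enters the basis when its profit ≥ yᵀa₃ = 9·4 + 8.5·4 = 70.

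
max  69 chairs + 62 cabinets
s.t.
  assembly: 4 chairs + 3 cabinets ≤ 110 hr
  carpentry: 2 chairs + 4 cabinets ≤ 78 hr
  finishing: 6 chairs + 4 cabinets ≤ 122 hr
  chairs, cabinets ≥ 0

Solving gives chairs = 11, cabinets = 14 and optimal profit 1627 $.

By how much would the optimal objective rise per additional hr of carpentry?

Binding: carpentry and finishing. Non-binding: assembly (24 unused).
By complementary slackness, y = 0 for the non-binding constraint.
From A_Bᵀ y = c: 2·y_carpentry + 6·y_finishing = 69; 4·y_carpentry + 4·y_finishing = 62.
→ y_carpentry = 6 and y_finishing = 9.5.
Shadow price of carpentry = 6.

6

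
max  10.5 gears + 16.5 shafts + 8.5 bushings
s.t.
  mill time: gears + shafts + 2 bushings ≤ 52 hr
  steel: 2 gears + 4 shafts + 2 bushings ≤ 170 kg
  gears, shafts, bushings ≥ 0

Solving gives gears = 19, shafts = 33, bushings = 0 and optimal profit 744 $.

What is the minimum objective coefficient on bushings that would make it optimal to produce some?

15

At the optimum: mill time uses 52 of 52 (binding); steel uses 170 of 170 (binding).
The binding rows give the dual system: 1·y_mill time + 2·y_steel = 10.5 and 1·y_mill time + 4·y_steel = 16.5.
→ y_mill time = 4.5 and y_steel = 3.
bushings enters the basis when its profit ≥ yᵀa₃ = 4.5·2 + 3·2 = 15.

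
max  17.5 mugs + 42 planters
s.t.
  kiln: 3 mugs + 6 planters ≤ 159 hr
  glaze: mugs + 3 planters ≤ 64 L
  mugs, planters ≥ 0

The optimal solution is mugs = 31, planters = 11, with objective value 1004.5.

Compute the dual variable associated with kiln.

3.5

Check each constraint at x*: kiln 159/159 (tight); glaze 64/64 (tight).
The binding rows give the dual system: 3·y_kiln + 1·y_glaze = 17.5 and 6·y_kiln + 3·y_glaze = 42.
→ y_kiln = 3.5 and y_glaze = 7.
Shadow price of kiln = 3.5.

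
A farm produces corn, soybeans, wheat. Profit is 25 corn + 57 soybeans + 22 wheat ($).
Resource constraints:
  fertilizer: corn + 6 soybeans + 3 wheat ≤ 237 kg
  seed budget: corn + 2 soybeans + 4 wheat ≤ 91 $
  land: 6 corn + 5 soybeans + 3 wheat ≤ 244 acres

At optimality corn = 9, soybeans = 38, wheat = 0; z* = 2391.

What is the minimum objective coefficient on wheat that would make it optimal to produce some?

30

At the optimum: fertilizer uses 237 of 237 (binding); seed budget uses 85 of 91 (slack = 6); land uses 244 of 244 (binding).
By complementary slackness, y = 0 for the non-binding constraint.
The binding rows give the dual system: 1·y_fertilizer + 6·y_land = 25 and 6·y_fertilizer + 5·y_land = 57.
→ y_fertilizer = 7 and y_land = 3.
wheat enters the basis when its profit ≥ yᵀa₃ = 7·3 + 3·3 = 30.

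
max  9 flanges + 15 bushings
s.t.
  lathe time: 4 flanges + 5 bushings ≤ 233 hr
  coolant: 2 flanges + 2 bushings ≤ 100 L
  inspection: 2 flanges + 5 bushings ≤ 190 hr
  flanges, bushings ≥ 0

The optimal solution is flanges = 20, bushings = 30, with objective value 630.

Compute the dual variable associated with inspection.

2

Check each constraint at x*: lathe time 230/233 (slack 3); coolant 100/100 (tight); inspection 190/190 (tight).
By complementary slackness, y = 0 for the non-binding constraint.
From A_Bᵀ y = c: 2·y_coolant + 2·y_inspection = 9; 2·y_coolant + 5·y_inspection = 15.
Solving: y_coolant = 2.5, y_inspection = 2.
Shadow price of inspection = 2.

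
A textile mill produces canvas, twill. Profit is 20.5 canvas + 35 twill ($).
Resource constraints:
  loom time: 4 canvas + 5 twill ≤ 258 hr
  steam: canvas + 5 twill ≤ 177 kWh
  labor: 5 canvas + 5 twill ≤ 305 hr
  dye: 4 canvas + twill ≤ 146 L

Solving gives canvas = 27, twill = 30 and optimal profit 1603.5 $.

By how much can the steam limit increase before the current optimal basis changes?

81

Binding constraints: loom time, steam. The basis is B = [[4,5],[1,5]] with det 15.
Per unit increase in steam, x* moves by d = (-0.3333, 0.2667).
The basis stays optimal until canvas reaches 0; allowable increase = 81 kWh.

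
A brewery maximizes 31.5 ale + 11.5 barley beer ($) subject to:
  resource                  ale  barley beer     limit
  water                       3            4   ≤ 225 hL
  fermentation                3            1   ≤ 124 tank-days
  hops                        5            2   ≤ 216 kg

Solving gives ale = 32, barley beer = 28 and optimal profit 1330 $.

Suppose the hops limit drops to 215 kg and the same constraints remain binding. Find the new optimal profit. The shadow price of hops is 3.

Δb = -1, so new z* = 1330 + (3)·(-1) = 1330 − 3 = 1327.

1327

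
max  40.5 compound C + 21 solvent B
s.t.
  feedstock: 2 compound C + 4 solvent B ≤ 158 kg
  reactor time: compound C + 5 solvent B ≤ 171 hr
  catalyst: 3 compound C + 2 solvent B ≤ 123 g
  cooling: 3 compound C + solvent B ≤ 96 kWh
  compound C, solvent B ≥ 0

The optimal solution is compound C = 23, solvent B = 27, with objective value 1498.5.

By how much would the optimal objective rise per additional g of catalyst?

7.5

Check each constraint at x*: feedstock 154/158 (slack 4); reactor time 158/171 (slack 13); catalyst 123/123 (tight); cooling 96/96 (tight).
By complementary slackness, y = 0 for the non-binding constraints.
Dual feasibility on the basic columns requires 3·y_catalyst + 3·y_cooling = 40.5, 2·y_catalyst + 1·y_cooling = 21.
Solving: y_catalyst = 7.5, y_cooling = 6.
Shadow price of catalyst = 7.5.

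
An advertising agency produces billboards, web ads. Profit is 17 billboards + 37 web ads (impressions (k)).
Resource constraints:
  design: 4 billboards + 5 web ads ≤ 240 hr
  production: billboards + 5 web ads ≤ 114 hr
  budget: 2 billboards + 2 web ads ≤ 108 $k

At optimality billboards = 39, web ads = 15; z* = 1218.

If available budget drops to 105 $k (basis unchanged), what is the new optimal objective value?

At the optimum: design uses 231 of 240 (slack = 9); production uses 114 of 114 (binding); budget uses 108 of 108 (binding).
Slack constraints have shadow price 0 (complementary slackness).
From A_Bᵀ y = c: 1·y_production + 2·y_budget = 17; 5·y_production + 2·y_budget = 37.
Solving: y_production = 5, y_budget = 6.
Δz = y_budget·Δb = 6 × (-3) = -18, so new z* = 1218 − 18 = 1200.

1200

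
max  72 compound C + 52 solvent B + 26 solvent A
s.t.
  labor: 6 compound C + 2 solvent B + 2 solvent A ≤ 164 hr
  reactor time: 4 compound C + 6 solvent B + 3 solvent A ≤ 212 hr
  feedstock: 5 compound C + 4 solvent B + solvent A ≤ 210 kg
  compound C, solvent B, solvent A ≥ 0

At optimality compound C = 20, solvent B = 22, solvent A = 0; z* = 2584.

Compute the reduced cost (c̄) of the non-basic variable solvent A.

Check each constraint at x*: labor 164/164 (tight); reactor time 212/212 (tight); feedstock 188/210 (slack 22).
Since feedstock is not tight, its dual is 0.
Dual feasibility on the basic columns requires 6·y_labor + 4·y_reactor time = 72, 2·y_labor + 6·y_reactor time = 52.
→ y_labor = 8 and y_reactor time = 6.
Reduced cost of solvent A: c₃ − yᵀa₃ = 26 − (8·2 + 6·3) = 26 − 34 = -8.

-8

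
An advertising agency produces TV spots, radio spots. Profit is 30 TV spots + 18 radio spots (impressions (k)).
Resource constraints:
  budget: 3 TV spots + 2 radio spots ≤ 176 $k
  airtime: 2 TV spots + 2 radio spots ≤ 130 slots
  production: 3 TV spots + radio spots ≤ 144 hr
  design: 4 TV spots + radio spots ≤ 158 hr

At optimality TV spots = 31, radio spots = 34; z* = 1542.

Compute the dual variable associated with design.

At the optimum: budget uses 161 of 176 (slack = 15); airtime uses 130 of 130 (binding); production uses 127 of 144 (slack = 17); design uses 158 of 158 (binding).
By complementary slackness, y = 0 for the non-binding constraints.
From A_Bᵀ y = c: 2·y_airtime + 4·y_design = 30; 2·y_airtime + 1·y_design = 18.
Solving: y_airtime = 7, y_design = 4.
Shadow price of design = 4.

4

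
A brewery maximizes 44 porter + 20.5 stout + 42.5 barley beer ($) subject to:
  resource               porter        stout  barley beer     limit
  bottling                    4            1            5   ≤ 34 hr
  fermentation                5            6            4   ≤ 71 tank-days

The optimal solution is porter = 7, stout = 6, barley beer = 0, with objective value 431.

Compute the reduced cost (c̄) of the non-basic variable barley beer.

-8

Check each constraint at x*: bottling 34/34 (tight); fermentation 71/71 (tight).
Dual feasibility on the basic columns requires 4·y_bottling + 5·y_fermentation = 44, 1·y_bottling + 6·y_fermentation = 20.5.
This yields shadow prices y_bottling = 8.5, y_fermentation = 2.
Reduced cost of barley beer: c₃ − yᵀa₃ = 42.5 − (8.5·5 + 2·4) = 42.5 − 50.5 = -8.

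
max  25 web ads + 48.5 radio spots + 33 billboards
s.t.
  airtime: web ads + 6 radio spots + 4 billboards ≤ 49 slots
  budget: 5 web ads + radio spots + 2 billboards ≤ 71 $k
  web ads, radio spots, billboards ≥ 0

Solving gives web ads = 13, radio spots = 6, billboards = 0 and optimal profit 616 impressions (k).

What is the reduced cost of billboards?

Both airtime and budget are binding at x*.
From A_Bᵀ y = c: 1·y_airtime + 5·y_budget = 25; 6·y_airtime + 1·y_budget = 48.5.
→ y_airtime = 7.5 and y_budget = 3.5.
Reduced cost of billboards: c₃ − yᵀa₃ = 33 − (7.5·4 + 3.5·2) = 33 − 37 = -4.

-4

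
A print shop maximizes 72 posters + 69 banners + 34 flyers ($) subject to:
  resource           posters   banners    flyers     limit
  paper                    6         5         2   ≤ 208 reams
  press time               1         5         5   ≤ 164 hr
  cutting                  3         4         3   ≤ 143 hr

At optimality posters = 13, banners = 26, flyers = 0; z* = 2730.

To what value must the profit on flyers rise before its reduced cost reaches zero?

Check each constraint at x*: paper 208/208 (tight); press time 143/164 (slack 21); cutting 143/143 (tight).
By complementary slackness, y = 0 for the non-binding constraint.
The binding rows give the dual system: 6·y_paper + 3·y_cutting = 72 and 5·y_paper + 4·y_cutting = 69.
→ y_paper = 9 and y_cutting = 6.
flyers enters the basis when its profit ≥ yᵀa₃ = 9·2 + 6·3 = 36.

36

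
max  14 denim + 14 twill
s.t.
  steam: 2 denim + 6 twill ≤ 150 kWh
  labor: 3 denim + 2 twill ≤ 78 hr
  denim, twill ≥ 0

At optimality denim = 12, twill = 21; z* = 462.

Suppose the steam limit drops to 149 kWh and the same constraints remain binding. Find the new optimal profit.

Check each constraint at x*: steam 150/150 (tight); labor 78/78 (tight).
The binding rows give the dual system: 2·y_steam + 3·y_labor = 14 and 6·y_steam + 2·y_labor = 14.
Solving: y_steam = 1, y_labor = 4.
Δz = y_steam·Δb = 1 × (-1) = -1, so new z* = 462 − 1 = 461.

461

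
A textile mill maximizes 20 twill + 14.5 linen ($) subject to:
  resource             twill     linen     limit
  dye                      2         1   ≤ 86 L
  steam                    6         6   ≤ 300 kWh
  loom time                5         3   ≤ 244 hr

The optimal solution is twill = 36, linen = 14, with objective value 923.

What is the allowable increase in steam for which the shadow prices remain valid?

132

Binding constraints: dye, steam. The basis is B = [[2,1],[6,6]] with det 6.
Per unit increase in steam, x* moves by d = (-0.1667, 0.3333).
The basis stays optimal until loom time becomes binding; allowable increase = 132 kWh.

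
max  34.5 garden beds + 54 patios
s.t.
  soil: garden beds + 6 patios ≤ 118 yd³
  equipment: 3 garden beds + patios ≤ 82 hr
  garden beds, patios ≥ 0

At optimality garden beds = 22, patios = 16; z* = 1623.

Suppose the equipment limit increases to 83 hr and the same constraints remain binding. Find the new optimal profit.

1632

At the optimum: soil uses 118 of 118 (binding); equipment uses 82 of 82 (binding).
From A_Bᵀ y = c: 1·y_soil + 3·y_equipment = 34.5; 6·y_soil + 1·y_equipment = 54.
This yields shadow prices y_soil = 7.5, y_equipment = 9.
Δz = y_equipment·Δb = 9 × (1) = 9, so new z* = 1623 + 9 = 1632.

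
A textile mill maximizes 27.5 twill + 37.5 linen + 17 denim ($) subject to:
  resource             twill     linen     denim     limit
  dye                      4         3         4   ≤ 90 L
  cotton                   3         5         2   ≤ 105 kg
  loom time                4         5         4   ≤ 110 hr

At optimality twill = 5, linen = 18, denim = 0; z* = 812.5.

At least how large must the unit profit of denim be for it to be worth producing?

25

Check each constraint at x*: dye 74/90 (slack 16); cotton 105/105 (tight); loom time 110/110 (tight).
By complementary slackness, y = 0 for the non-binding constraint.
Dual feasibility on the basic columns requires 3·y_cotton + 4·y_loom time = 27.5, 5·y_cotton + 5·y_loom time = 37.5.
Solving: y_cotton = 2.5, y_loom time = 5.
denim enters the basis when its profit ≥ yᵀa₃ = 2.5·2 + 5·4 = 25.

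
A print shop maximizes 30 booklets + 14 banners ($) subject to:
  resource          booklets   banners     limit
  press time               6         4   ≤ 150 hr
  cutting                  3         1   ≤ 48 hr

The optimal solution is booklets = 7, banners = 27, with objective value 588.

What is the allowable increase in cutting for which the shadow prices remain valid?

Binding constraints: press time, cutting. The basis is B = [[6,4],[3,1]] with det -6.
Per unit increase in cutting, x* moves by d = (0.6667, -1).
The basis stays optimal until banners reaches 0; allowable increase = 27 hr.

27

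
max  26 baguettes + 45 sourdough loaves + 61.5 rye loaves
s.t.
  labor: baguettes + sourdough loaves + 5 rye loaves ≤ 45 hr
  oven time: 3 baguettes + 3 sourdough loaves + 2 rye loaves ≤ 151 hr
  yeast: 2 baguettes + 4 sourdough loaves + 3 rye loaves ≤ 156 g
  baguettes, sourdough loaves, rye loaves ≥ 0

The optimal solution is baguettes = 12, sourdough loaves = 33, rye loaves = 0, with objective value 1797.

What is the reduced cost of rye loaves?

At the optimum: labor uses 45 of 45 (binding); oven time uses 135 of 151 (slack = 16); yeast uses 156 of 156 (binding).
Slack constraints have shadow price 0 (complementary slackness).
Dual feasibility on the basic columns requires 1·y_labor + 2·y_yeast = 26, 1·y_labor + 4·y_yeast = 45.
This yields shadow prices y_labor = 7, y_yeast = 9.5.
Reduced cost of rye loaves: c₃ − yᵀa₃ = 61.5 − (7·5 + 9.5·3) = 61.5 − 63.5 = -2.

-2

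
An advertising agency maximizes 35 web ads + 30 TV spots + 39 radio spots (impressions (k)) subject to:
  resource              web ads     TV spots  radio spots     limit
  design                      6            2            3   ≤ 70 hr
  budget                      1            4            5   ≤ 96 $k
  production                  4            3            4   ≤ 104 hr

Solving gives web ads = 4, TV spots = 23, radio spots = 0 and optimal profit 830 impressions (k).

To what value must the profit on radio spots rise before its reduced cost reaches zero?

Binding: design and budget. Non-binding: production (19 unused).
By complementary slackness, y = 0 for the non-binding constraint.
The binding rows give the dual system: 6·y_design + 1·y_budget = 35 and 2·y_design + 4·y_budget = 30.
Solving: y_design = 5, y_budget = 5.
radio spots enters the basis when its profit ≥ yᵀa₃ = 5·3 + 5·5 = 40.

40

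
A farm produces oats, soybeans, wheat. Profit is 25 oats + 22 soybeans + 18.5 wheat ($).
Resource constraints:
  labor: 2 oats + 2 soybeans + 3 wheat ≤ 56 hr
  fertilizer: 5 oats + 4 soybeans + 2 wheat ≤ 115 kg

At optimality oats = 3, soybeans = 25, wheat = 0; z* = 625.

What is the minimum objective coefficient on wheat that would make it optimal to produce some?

Check each constraint at x*: labor 56/56 (tight); fertilizer 115/115 (tight).
Dual feasibility on the basic columns requires 2·y_labor + 5·y_fertilizer = 25, 2·y_labor + 4·y_fertilizer = 22.
→ y_labor = 5 and y_fertilizer = 3.
wheat enters the basis when its profit ≥ yᵀa₃ = 5·3 + 3·2 = 21.

21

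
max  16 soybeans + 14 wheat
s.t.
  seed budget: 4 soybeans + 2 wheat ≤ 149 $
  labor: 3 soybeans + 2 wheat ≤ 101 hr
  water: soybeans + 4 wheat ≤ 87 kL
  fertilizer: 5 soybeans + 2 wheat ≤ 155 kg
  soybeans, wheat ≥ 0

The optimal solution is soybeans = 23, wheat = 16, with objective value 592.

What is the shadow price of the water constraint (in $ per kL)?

Check each constraint at x*: seed budget 124/149 (slack 25); labor 101/101 (tight); water 87/87 (tight); fertilizer 147/155 (slack 8).
By complementary slackness, y = 0 for the non-binding constraints.
From A_Bᵀ y = c: 3·y_labor + 1·y_water = 16; 2·y_labor + 4·y_water = 14.
This yields shadow prices y_labor = 5, y_water = 1.
Shadow price of water = 1.

1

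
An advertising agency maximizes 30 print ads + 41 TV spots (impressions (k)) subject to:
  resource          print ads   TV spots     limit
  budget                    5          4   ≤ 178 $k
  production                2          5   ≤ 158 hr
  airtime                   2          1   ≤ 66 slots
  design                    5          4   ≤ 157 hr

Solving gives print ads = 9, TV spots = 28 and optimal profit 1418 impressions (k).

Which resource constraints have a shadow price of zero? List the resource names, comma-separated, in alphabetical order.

airtime, budget

budget: 157/178 (slack 21)
production: 158/158 (binding)
airtime: 46/66 (slack 20)
design: 157/157 (binding)
By complementary slackness, a constraint with positive slack has shadow price 0 → airtime, budget.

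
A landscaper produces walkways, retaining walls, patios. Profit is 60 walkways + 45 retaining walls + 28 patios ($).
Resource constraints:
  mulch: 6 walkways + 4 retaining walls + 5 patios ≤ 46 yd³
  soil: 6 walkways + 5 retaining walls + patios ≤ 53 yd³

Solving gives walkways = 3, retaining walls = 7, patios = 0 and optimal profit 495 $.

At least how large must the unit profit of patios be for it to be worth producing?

30

At the optimum: mulch uses 46 of 46 (binding); soil uses 53 of 53 (binding).
From A_Bᵀ y = c: 6·y_mulch + 6·y_soil = 60; 4·y_mulch + 5·y_soil = 45.
Solving: y_mulch = 5, y_soil = 5.
patios enters the basis when its profit ≥ yᵀa₃ = 5·5 + 5·1 = 30.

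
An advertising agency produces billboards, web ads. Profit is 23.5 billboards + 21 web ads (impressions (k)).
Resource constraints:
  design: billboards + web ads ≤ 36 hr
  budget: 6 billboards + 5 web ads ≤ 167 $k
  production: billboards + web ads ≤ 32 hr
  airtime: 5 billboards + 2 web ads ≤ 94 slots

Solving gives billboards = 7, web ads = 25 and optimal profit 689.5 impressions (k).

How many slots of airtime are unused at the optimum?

airtime used = 5·7 + 2·25 = 85; slack = 94 − 85 = 9.

9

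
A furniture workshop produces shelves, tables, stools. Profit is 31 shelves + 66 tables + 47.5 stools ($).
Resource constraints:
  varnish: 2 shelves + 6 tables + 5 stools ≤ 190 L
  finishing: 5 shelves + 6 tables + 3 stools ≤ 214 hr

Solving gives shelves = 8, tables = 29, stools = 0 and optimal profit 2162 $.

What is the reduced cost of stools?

Both varnish and finishing are binding at x*.
Dual feasibility on the basic columns requires 2·y_varnish + 5·y_finishing = 31, 6·y_varnish + 6·y_finishing = 66.
This yields shadow prices y_varnish = 8, y_finishing = 3.
Reduced cost of stools: c₃ − yᵀa₃ = 47.5 − (8·5 + 3·3) = 47.5 − 49 = -1.5.

-1.5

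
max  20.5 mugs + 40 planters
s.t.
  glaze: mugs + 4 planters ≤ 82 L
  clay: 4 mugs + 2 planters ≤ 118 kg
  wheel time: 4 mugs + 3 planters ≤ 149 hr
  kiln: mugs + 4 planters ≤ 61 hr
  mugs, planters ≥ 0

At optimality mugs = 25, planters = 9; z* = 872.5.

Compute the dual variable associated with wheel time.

Binding: clay and kiln. Non-binding: glaze (21 unused), wheel time (22 unused).
By complementary slackness, y = 0 for the non-binding constraints.
From A_Bᵀ y = c: 4·y_clay + 1·y_kiln = 20.5; 2·y_clay + 4·y_kiln = 40.
→ y_clay = 3 and y_kiln = 8.5.
Shadow price of wheel time = 0.

0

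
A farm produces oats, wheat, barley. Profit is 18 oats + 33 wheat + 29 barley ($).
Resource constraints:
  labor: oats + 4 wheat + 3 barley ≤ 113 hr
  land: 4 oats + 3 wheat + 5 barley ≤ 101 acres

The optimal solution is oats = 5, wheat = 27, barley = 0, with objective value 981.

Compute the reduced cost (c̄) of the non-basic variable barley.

-4

Check each constraint at x*: labor 113/113 (tight); land 101/101 (tight).
Dual feasibility on the basic columns requires 1·y_labor + 4·y_land = 18, 4·y_labor + 3·y_land = 33.
This yields shadow prices y_labor = 6, y_land = 3.
Reduced cost of barley: c₃ − yᵀa₃ = 29 − (6·3 + 3·5) = 29 − 33 = -4.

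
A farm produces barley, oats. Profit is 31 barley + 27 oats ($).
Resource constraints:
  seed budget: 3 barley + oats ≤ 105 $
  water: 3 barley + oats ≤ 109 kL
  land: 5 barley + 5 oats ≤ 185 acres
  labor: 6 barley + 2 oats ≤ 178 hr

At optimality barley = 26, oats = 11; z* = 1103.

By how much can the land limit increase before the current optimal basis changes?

260

Binding constraints: land, labor. The basis is B = [[5,5],[6,2]] with det -20.
Per unit increase in land, x* moves by d = (-0.1, 0.3).
The basis stays optimal until barley reaches 0; allowable increase = 260 acres.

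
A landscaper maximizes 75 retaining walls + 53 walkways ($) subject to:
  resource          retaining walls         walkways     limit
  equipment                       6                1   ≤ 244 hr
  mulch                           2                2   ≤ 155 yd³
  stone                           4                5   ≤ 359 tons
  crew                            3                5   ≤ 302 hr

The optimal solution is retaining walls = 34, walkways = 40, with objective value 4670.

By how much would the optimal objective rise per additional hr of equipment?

At the optimum: equipment uses 244 of 244 (binding); mulch uses 148 of 155 (slack = 7); stone uses 336 of 359 (slack = 23); crew uses 302 of 302 (binding).
Since mulch, stone are not tight, their duals are 0.
Dual feasibility on the basic columns requires 6·y_equipment + 3·y_crew = 75, 1·y_equipment + 5·y_crew = 53.
→ y_equipment = 8 and y_crew = 9.
Shadow price of equipment = 8.

8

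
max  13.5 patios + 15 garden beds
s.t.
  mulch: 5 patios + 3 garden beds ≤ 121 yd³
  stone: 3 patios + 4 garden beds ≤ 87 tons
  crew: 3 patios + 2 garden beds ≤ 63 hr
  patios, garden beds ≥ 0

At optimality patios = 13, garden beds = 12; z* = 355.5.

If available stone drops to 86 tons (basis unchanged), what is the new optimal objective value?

352.5

Binding: stone and crew. Non-binding: mulch (20 unused).
By complementary slackness, y = 0 for the non-binding constraint.
From A_Bᵀ y = c: 3·y_stone + 3·y_crew = 13.5; 4·y_stone + 2·y_crew = 15.
Solving: y_stone = 3, y_crew = 1.5.
Δz = y_stone·Δb = 3 × (-1) = -3, so new z* = 355.5 − 3 = 352.5.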